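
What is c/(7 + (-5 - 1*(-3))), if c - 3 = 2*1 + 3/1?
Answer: 8/5 ≈ 1.6000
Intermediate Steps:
c = 8 (c = 3 + (2*1 + 3/1) = 3 + (2 + 3*1) = 3 + (2 + 3) = 3 + 5 = 8)
c/(7 + (-5 - 1*(-3))) = 8/(7 + (-5 - 1*(-3))) = 8/(7 + (-5 + 3)) = 8/(7 - 2) = 8/5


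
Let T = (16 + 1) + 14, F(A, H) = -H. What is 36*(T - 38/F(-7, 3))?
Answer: 1572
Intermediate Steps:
T = 31 (T = 17 + 14 = 31)
36*(T - 38/F(-7, 3)) = 36*(31 - 38/((-1*3))) = 36*(31 - 38/(-3)) = 36*(31 - 38*(-⅓)) = 36*(31 + 38/3) = 36*(131/3) = 1572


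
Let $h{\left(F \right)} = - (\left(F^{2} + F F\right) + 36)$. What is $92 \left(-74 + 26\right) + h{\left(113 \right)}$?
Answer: $-29990$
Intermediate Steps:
$h{\left(F \right)} = -36 - 2 F^{2}$ ($h{\left(F \right)} = - (\left(F^{2} + F^{2}\right) + 36) = - (2 F^{2} + 36) = - (36 + 2 F^{2}) = -36 - 2 F^{2}$)
$92 \left(-74 + 26\right) + h{\left(113 \right)} = 92 \left(-74 + 26\right) - \left(36 + 2 \cdot 113^{2}\right) = 92 \left(-48\right) - 25574 = -4416 - 25574 = -29990$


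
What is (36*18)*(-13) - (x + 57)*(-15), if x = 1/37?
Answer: -280038/37 ≈ -7568.6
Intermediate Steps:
x = 1/37 ≈ 0.027027
(36*18)*(-13) - (x + 57)*(-15) = (36*18)*(-13) - (1/37 + 57)*(-15) = 648*(-13) - 2110*(-15)/37 = -8424 - 1*(-31650/37) = -8424 + 31650/37 = -280038/37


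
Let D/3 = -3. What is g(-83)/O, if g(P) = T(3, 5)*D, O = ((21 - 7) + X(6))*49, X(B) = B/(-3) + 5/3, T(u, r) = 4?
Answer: -108/2009 ≈ -0.053758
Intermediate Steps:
D = -9 (D = 3*(-3) = -9)
X(B) = 5/3 - B/3 (X(B) = B*(-⅓) + 5*(⅓) = -B/3 + 5/3 = 5/3 - B/3)
O = 2009/3 (O = ((21 - 7) + (5/3 - ⅓*6))*49 = (14 + (5/3 - 2))*49 = (14 - ⅓)*49 = (41/3)*49 = 2009/3 ≈ 669.67)
g(P) = -36 (g(P) = 4*(-9) = -36)
g(-83)/O = -36/2009/3 = -36*3/2009 = -108/2009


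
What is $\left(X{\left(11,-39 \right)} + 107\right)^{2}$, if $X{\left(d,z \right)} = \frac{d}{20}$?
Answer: $\frac{4626801}{400} \approx 11567.0$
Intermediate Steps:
$X{\left(d,z \right)} = \frac{d}{20}$ ($X{\left(d,z \right)} = d \frac{1}{20} = \frac{d}{20}$)
$\left(X{\left(11,-39 \right)} + 107\right)^{2} = \left(\frac{1}{20} \cdot 11 + 107\right)^{2} = \left(\frac{11}{20} + 107\right)^{2} = \left(\frac{2151}{20}\right)^{2} = \frac{4626801}{400}$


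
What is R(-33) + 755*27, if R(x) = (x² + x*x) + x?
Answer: 22530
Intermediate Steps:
R(x) = x + 2*x² (R(x) = (x² + x²) + x = 2*x² + x = x + 2*x²)
R(-33) + 755*27 = -33*(1 + 2*(-33)) + 755*27 = -33*(1 - 66) + 20385 = -33*(-65) + 20385 = 2145 + 20385 = 22530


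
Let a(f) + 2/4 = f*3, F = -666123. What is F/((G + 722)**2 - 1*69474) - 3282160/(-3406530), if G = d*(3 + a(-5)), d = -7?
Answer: -138570128036/798240252045 ≈ -0.17359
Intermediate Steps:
a(f) = -1/2 + 3*f (a(f) = -1/2 + f*3 = -1/2 + 3*f)
G = 175/2 (G = -7*(3 + (-1/2 + 3*(-5))) = -7*(3 + (-1/2 - 15)) = -7*(3 - 31/2) = -7*(-25/2) = 175/2 ≈ 87.500)
F/((G + 722)**2 - 1*69474) - 3282160/(-3406530) = -666123/((175/2 + 722)**2 - 1*69474) - 3282160/(-3406530) = -666123/((1619/2)**2 - 69474) - 3282160*(-1/3406530) = -666123/(2621161/4 - 69474) + 328216/340653 = -666123/2343265/4 + 328216/340653 = -666123*4/2343265 + 328216/340653 = -2664492/2343265 + 328216/340653 = -138570128036/798240252045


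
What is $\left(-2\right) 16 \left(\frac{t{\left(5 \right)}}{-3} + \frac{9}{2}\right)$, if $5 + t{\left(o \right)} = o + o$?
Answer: $- \frac{272}{3} \approx -90.667$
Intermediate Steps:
$t{\left(o \right)} = -5 + 2 o$ ($t{\left(o \right)} = -5 + \left(o + o\right) = -5 + 2 o$)
$\left(-2\right) 16 \left(\frac{t{\left(5 \right)}}{-3} + \frac{9}{2}\right) = \left(-2\right) 16 \left(\frac{-5 + 2 \cdot 5}{-3} + \frac{9}{2}\right) = - 32 \left(\left(-5 + 10\right) \left(- \frac{1}{3}\right) + 9 \cdot \frac{1}{2}\right) = - 32 \left(5 \left(- \frac{1}{3}\right) + \frac{9}{2}\right) = - 32 \left(- \frac{5}{3} + \frac{9}{2}\right) = \left(-32\right) \frac{17}{6} = - \frac{272}{3}$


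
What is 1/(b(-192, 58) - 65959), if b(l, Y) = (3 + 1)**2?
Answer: -1/65943 ≈ -1.5165e-5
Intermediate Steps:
b(l, Y) = 16 (b(l, Y) = 4**2 = 16)
1/(b(-192, 58) - 65959) = 1/(16 - 65959) = 1/(-65943) = -1/65943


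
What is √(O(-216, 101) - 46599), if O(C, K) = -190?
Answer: I*√46789 ≈ 216.31*I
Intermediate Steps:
√(O(-216, 101) - 46599) = √(-190 - 46599) = √(-46789) = I*√46789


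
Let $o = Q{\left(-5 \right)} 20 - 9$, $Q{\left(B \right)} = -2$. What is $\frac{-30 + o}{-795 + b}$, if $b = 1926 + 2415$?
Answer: $- \frac{79}{3546} \approx -0.022279$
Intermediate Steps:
$b = 4341$
$o = -49$ ($o = \left(-2\right) 20 - 9 = -40 - 9 = -49$)
$\frac{-30 + o}{-795 + b} = \frac{-30 - 49}{-795 + 4341} = - \frac{79}{3546}$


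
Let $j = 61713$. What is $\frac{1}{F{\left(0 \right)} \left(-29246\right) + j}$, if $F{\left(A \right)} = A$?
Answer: $\frac{1}{61713} \approx 1.6204 \cdot 10^{-5}$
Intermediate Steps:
$\frac{1}{F{\left(0 \right)} \left(-29246\right) + j} = \frac{1}{0 \left(-29246\right) + 61713} = \frac{1}{0 + 61713} = \frac{1}{61713}$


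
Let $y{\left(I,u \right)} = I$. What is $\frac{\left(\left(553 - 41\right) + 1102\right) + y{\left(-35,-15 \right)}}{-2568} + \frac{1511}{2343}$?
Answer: $\frac{60217}{2005608} \approx 0.030024$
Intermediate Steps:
$\frac{\left(\left(553 - 41\right) + 1102\right) + y{\left(-35,-15 \right)}}{-2568} + \frac{1511}{2343} = \frac{\left(\left(553 - 41\right) + 1102\right) - 35}{-2568} + \frac{1511}{2343} = \left(\left(\left(553 - 41\right) + 1102\right) - 35\right) \left(- \frac{1}{2568}\right) + 1511 \cdot \frac{1}{2343} = \left(\left(512 + 1102\right) - 35\right) \left(- \frac{1}{2568}\right) + \frac{1511}{2343} = \left(1614 - 35\right) \left(- \frac{1}{2568}\right) + \frac{1511}{2343} = 1579 \left(- \frac{1}{2568}\right) + \frac{1511}{2343} = - \frac{1579}{2568} + \frac{1511}{2343} = \frac{60217}{2005608}$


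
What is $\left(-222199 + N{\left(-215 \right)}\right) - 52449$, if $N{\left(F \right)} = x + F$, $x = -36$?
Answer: $-274899$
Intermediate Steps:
$N{\left(F \right)} = -36 + F$
$\left(-222199 + N{\left(-215 \right)}\right) - 52449 = \left(-222199 - 251\right) - 52449 = -222450 - 52449 = -274899$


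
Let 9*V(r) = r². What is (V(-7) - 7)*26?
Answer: -364/9 ≈ -40.444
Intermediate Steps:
V(r) = r²/9
(V(-7) - 7)*26 = ((⅑)*(-7)² - 7)*26 = ((⅑)*49 - 7)*26 = (49/9 - 7)*26 = -14/9*26 = -364/9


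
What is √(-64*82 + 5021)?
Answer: I*√227 ≈ 15.067*I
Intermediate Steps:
√(-64*82 + 5021) = √(-5248 + 5021) = √(-227) = I*√227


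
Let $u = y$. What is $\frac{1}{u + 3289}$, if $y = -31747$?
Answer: $- \frac{1}{28458} \approx -3.5139 \cdot 10^{-5}$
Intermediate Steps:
$u = -31747$
$\frac{1}{u + 3289} = \frac{1}{-31747 + 3289} = \frac{1}{-28458} = - \frac{1}{28458}$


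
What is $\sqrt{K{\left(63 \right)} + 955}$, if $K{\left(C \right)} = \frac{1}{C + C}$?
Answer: $\frac{\sqrt{1684634}}{42} \approx 30.903$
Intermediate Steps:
$K{\left(C \right)} = \frac{1}{2 C}$
$\sqrt{K{\left(63 \right)} + 955} = \sqrt{\frac{1}{2 \cdot 63} + 955} = \sqrt{\frac{1}{2} \cdot \frac{1}{63} + 955} = \sqrt{\frac{1}{126} + 955} = \sqrt{\frac{120331}{126}} = \frac{\sqrt{1684634}}{42}$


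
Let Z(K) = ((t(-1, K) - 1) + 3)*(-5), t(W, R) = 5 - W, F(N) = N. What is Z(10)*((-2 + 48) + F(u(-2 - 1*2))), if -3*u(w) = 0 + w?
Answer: -5680/3 ≈ -1893.3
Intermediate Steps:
u(w) = -w/3 (u(w) = -(0 + w)/3 = -w/3)
Z(K) = -40 (Z(K) = (((5 - 1*(-1)) - 1) + 3)*(-5) = (((5 + 1) - 1) + 3)*(-5) = ((6 - 1) + 3)*(-5) = (5 + 3)*(-5) = 8*(-5) = -40)
Z(10)*((-2 + 48) + F(u(-2 - 1*2))) = -40*((-2 + 48) - (-2 - 1*2)/3) = -40*(46 - (-2 - 2)/3) = -40*(46 - 1/3*(-4)) = -40*(46 + 4/3) = -40*142/3 = -5680/3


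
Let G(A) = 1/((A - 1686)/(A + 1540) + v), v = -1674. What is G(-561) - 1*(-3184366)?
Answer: 5225840751059/1641093 ≈ 3.1844e+6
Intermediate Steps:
G(A) = 1/(-1674 + (-1686 + A)/(1540 + A)) (G(A) = 1/((A - 1686)/(A + 1540) - 1674) = 1/((-1686 + A)/(1540 + A) - 1674) = 1/(-1674 + (-1686 + A)/(1540 + A)))
G(-561) - 1*(-3184366) = (1540 - 561)/(-2579646 - 1673*(-561)) - 1*(-3184366) = 979/(-2579646 + 938553) + 3184366 = 979/(-1641093) + 3184366 = -1/1641093*979 + 3184366 = -979/1641093 + 3184366 = 5225840751059/1641093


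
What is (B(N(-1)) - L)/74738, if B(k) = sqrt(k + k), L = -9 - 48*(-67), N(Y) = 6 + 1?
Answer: -3207/74738 + sqrt(14)/74738 ≈ -0.042860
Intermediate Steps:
N(Y) = 7
L = 3207 (L = -9 + 3216 = 3207)
B(k) = sqrt(2)*sqrt(k) (B(k) = sqrt(2*k) = sqrt(2)*sqrt(k))
(B(N(-1)) - L)/74738 = (sqrt(2)*sqrt(7) - 1*3207)/74738 = (sqrt(14) - 3207)*(1/74738) = (-3207 + sqrt(14))*(1/74738) = -3207/74738 + sqrt(14)/74738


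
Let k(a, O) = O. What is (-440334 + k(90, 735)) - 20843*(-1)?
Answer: -418756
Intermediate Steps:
(-440334 + k(90, 735)) - 20843*(-1) = (-440334 + 735) - 20843*(-1) = -439599 + 20843 = -418756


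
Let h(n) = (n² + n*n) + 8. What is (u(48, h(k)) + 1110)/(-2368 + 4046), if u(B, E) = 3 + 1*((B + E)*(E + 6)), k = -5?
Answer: 7897/1678 ≈ 4.7062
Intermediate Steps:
h(n) = 8 + 2*n² (h(n) = (n² + n²) + 8 = 2*n² + 8 = 8 + 2*n²)
u(B, E) = 3 + (6 + E)*(B + E) (u(B, E) = 3 + 1*((B + E)*(6 + E)) = 3 + 1*((6 + E)*(B + E)) = 3 + (6 + E)*(B + E))
(u(48, h(k)) + 1110)/(-2368 + 4046) = ((3 + (8 + 2*(-5)²)² + 6*48 + 6*(8 + 2*(-5)²) + 48*(8 + 2*(-5)²)) + 1110)/(-2368 + 4046) = ((3 + (8 + 2*25)² + 288 + 6*(8 + 2*25) + 48*(8 + 2*25)) + 1110)/1678 = ((3 + (8 + 50)² + 288 + 6*(8 + 50) + 48*(8 + 50)) + 1110)*(1/1678) = ((3 + 58² + 288 + 6*58 + 48*58) + 1110)*(1/1678) = ((3 + 3364 + 288 + 348 + 2784) + 1110)*(1/1678) = (6787 + 1110)*(1/1678) = 7897*(1/1678) = 7897/1678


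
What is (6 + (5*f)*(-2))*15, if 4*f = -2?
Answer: 165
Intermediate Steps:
f = -½ (f = (¼)*(-2) = -½ ≈ -0.50000)
(6 + (5*f)*(-2))*15 = (6 + (5*(-½))*(-2))*15 = (6 - 5/2*(-2))*15 = (6 + 5)*15 = 11*15 = 165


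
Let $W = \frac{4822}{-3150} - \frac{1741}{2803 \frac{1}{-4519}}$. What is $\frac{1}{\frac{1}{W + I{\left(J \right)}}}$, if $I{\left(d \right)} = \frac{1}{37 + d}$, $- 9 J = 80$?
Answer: $\frac{3133363492201}{1116925425} \approx 2805.3$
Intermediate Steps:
$W = \frac{12384678892}{4414725}$ ($W = 4822 \left(- \frac{1}{3150}\right) - \frac{1741}{2803 \left(- \frac{1}{4519}\right)} = - \frac{2411}{1575} - \frac{1741}{- \frac{2803}{4519}} = - \frac{2411}{1575} - - \frac{7867579}{2803} = - \frac{2411}{1575} + \frac{7867579}{2803} = \frac{12384678892}{4414725} \approx 2805.3$)
$J = - \frac{80}{9}$ ($J = \left(- \frac{1}{9}\right) 80 = - \frac{80}{9} \approx -8.8889$)
$\frac{1}{\frac{1}{W + I{\left(J \right)}}} = \frac{1}{\frac{1}{\frac{12384678892}{4414725} + \frac{1}{37 - \frac{80}{9}}}} = \frac{1}{\frac{1}{\frac{12384678892}{4414725} + \frac{1}{\frac{253}{9}}}} = \frac{1}{\frac{1}{\frac{12384678892}{4414725} + \frac{9}{253}}} = \frac{1}{\frac{1}{\frac{3133363492201}{1116925425}}} = \frac{1}{\frac{1116925425}{3133363492201}} = \frac{3133363492201}{1116925425}$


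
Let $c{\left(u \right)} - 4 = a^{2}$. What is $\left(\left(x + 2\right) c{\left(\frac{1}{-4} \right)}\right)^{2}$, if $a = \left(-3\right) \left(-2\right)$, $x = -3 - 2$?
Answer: $14400$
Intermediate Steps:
$x = -5$
$a = 6$
$c{\left(u \right)} = 40$ ($c{\left(u \right)} = 4 + 6^{2} = 4 + 36 = 40$)
$\left(\left(x + 2\right) c{\left(\frac{1}{-4} \right)}\right)^{2} = \left(\left(-5 + 2\right) 40\right)^{2} = \left(\left(-3\right) 40\right)^{2} = \left(-120\right)^{2} = 14400$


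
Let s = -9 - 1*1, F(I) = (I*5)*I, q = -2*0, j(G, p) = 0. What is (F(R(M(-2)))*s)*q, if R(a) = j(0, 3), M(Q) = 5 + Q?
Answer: 0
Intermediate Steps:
R(a) = 0
q = 0
F(I) = 5*I² (F(I) = (5*I)*I = 5*I²)
s = -10 (s = -9 - 1 = -10)
(F(R(M(-2)))*s)*q = ((5*0²)*(-10))*0 = ((5*0)*(-10))*0 = (0*(-10))*0 = 0*0 = 0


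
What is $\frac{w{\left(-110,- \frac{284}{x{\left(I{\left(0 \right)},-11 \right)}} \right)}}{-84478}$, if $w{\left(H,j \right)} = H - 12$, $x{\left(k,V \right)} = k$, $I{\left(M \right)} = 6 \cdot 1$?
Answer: $\frac{61}{42239} \approx 0.0014442$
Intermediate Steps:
$I{\left(M \right)} = 6$
$w{\left(H,j \right)} = -12 + H$
$\frac{w{\left(-110,- \frac{284}{x{\left(I{\left(0 \right)},-11 \right)}} \right)}}{-84478} = \frac{-12 - 110}{-84478} = \left(-122\right) \left(- \frac{1}{84478}\right) = \frac{61}{42239}$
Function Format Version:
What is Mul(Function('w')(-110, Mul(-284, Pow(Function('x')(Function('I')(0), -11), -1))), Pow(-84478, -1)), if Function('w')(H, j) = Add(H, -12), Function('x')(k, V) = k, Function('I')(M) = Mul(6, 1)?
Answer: Rational(61, 42239) ≈ 0.0014442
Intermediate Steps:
Function('I')(M) = 6
Function('w')(H, j) = Add(-12, H)
Mul(Function('w')(-110, Mul(-284, Pow(Function('x')(Function('I')(0), -11), -1))), Pow(-84478, -1)) = Mul(Add(-12, -110), Pow(-84478, -1)) = Mul(-122, Rational(-1, 84478)) = Rational(61, 42239)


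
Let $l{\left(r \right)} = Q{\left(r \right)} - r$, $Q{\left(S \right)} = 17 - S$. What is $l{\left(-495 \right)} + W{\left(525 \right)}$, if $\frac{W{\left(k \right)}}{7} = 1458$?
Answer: $11213$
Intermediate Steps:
$l{\left(r \right)} = 17 - 2 r$ ($l{\left(r \right)} = \left(17 - r\right) - r = 17 - 2 r$)
$W{\left(k \right)} = 10206$ ($W{\left(k \right)} = 7 \cdot 1458 = 10206$)
$l{\left(-495 \right)} + W{\left(525 \right)} = \left(17 - -990\right) + 10206 = \left(17 + 990\right) + 10206 = 1007 + 10206 = 11213$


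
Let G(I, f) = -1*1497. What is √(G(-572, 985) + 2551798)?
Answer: √2550301 ≈ 1597.0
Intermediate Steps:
G(I, f) = -1497
√(G(-572, 985) + 2551798) = √(-1497 + 2551798) = √2550301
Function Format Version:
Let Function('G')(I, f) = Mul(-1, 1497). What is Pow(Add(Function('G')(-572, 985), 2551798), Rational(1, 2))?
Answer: Pow(2550301, Rational(1, 2)) ≈ 1597.0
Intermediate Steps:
Function('G')(I, f) = -1497
Pow(Add(Function('G')(-572, 985), 2551798), Rational(1, 2)) = Pow(Add(-1497, 2551798), Rational(1, 2)) = Pow(2550301, Rational(1, 2))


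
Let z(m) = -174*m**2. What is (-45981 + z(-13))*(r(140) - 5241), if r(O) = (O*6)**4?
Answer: -37533027821216733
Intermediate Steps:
r(O) = 1296*O**4 (r(O) = (6*O)**4 = 1296*O**4)
(-45981 + z(-13))*(r(140) - 5241) = (-45981 - 174*(-13)**2)*(1296*140**4 - 5241) = (-45981 - 174*169)*(1296*384160000 - 5241) = (-45981 - 29406)*(497871360000 - 5241) = -75387*497871354759 = -37533027821216733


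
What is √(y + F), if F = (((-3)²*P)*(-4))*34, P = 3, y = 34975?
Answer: √31303 ≈ 176.93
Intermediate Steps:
F = -3672 (F = (((-3)²*3)*(-4))*34 = ((9*3)*(-4))*34 = (27*(-4))*34 = -108*34 = -3672)
√(y + F) = √(34975 - 3672) = √31303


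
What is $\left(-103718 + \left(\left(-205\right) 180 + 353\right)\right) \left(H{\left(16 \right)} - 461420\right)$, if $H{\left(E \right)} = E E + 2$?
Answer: $64684887930$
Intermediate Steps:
$H{\left(E \right)} = 2 + E^{2}$ ($H{\left(E \right)} = E^{2} + 2 = 2 + E^{2}$)
$\left(-103718 + \left(\left(-205\right) 180 + 353\right)\right) \left(H{\left(16 \right)} - 461420\right) = \left(-103718 + \left(\left(-205\right) 180 + 353\right)\right) \left(\left(2 + 16^{2}\right) - 461420\right) = \left(-103718 + \left(-36900 + 353\right)\right) \left(\left(2 + 256\right) - 461420\right) = \left(-103718 - 36547\right) \left(258 - 461420\right) = \left(-140265\right) \left(-461162\right) = 64684887930$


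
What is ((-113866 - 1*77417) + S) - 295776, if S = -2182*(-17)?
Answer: -449965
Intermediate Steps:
S = 37094
((-113866 - 1*77417) + S) - 295776 = ((-113866 - 1*77417) + 37094) - 295776 = ((-113866 - 77417) + 37094) - 295776 = (-191283 + 37094) - 295776 = -154189 - 295776 = -449965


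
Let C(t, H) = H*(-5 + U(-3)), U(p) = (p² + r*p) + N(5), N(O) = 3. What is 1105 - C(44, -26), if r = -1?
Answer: 1365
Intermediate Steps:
U(p) = 3 + p² - p (U(p) = (p² - p) + 3 = 3 + p² - p)
C(t, H) = 10*H (C(t, H) = H*(-5 + (3 + (-3)² - 1*(-3))) = H*(-5 + (3 + 9 + 3)) = H*(-5 + 15) = H*10 = 10*H)
1105 - C(44, -26) = 1105 - 10*(-26) = 1105 - 1*(-260) = 1105 + 260 = 1365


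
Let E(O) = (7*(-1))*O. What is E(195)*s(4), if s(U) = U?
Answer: -5460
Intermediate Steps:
E(O) = -7*O
E(195)*s(4) = -7*195*4 = -1365*4 = -5460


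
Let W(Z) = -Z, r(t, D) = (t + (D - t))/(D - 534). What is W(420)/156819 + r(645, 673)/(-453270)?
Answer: -8855813929/3293435796690 ≈ -0.0026889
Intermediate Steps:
r(t, D) = D/(-534 + D)
W(420)/156819 + r(645, 673)/(-453270) = -1*420/156819 + (673/(-534 + 673))/(-453270) = -420*1/156819 + (673/139)*(-1/453270) = -140/52273 + (673*(1/139))*(-1/453270) = -140/52273 + (673/139)*(-1/453270) = -140/52273 - 673/63004530 = -8855813929/3293435796690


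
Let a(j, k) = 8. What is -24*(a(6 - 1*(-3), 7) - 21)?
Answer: 312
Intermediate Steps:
-24*(a(6 - 1*(-3), 7) - 21) = -24*(8 - 21) = -24*(-13) = 312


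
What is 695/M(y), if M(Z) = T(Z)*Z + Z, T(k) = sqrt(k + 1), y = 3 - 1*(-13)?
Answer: -695/256 + 695*sqrt(17)/256 ≈ 8.4787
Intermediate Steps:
y = 16 (y = 3 + 13 = 16)
T(k) = sqrt(1 + k)
M(Z) = Z + Z*sqrt(1 + Z) (M(Z) = sqrt(1 + Z)*Z + Z = Z*sqrt(1 + Z) + Z = Z + Z*sqrt(1 + Z))
695/M(y) = 695/((16*(1 + sqrt(1 + 16)))) = 695/((16*(1 + sqrt(17)))) = 695/(16 + 16*sqrt(17))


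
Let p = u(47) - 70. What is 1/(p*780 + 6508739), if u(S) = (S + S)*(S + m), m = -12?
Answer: 1/9020339 ≈ 1.1086e-7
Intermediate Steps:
u(S) = 2*S*(-12 + S) (u(S) = (S + S)*(S - 12) = (2*S)*(-12 + S) = 2*S*(-12 + S))
p = 3220 (p = 2*47*(-12 + 47) - 70 = 2*47*35 - 70 = 3290 - 70 = 3220)
1/(p*780 + 6508739) = 1/(3220*780 + 6508739) = 1/(2511600 + 6508739) = 1/9020339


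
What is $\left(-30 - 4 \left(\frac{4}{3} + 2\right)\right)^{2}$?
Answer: $\frac{16900}{9} \approx 1877.8$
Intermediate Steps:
$\left(-30 - 4 \left(\frac{4}{3} + 2\right)\right)^{2} = \left(-30 - \frac{40}{3}\right)^{2} = \left(- \frac{130}{3}\right)^{2} = \frac{16900}{9}$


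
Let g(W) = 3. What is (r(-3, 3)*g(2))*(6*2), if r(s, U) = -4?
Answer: -144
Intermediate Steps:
(r(-3, 3)*g(2))*(6*2) = (-4*3)*(6*2) = -12*12 = -144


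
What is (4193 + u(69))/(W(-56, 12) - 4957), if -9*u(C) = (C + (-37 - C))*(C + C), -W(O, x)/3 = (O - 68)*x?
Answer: -14281/1479 ≈ -9.6559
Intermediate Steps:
W(O, x) = -3*x*(-68 + O) (W(O, x) = -3*(O - 68)*x = -3*(-68 + O)*x = -3*x*(-68 + O))
u(C) = 74*C/9 (u(C) = -(C + (-37 - C))*(C + C)/9 = -(-37)*2*C/9 = -(-74)*C/9 = 74*C/9)
(4193 + u(69))/(W(-56, 12) - 4957) = (4193 + (74/9)*69)/(3*12*(68 - 1*(-56)) - 4957) = (4193 + 1702/3)/(3*12*(68 + 56) - 4957) = 14281/(3*(3*12*124 - 4957)) = 14281/(3*(4464 - 4957)) = (14281/3)/(-493) = (14281/3)*(-1/493) = -14281/1479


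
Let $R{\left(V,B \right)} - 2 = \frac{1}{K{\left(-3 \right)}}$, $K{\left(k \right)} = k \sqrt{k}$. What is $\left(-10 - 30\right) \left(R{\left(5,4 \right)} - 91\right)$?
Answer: $3560 - \frac{40 i \sqrt{3}}{9} \approx 3560.0 - 7.698 i$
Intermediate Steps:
$K{\left(k \right)} = k^{\frac{3}{2}}$
$R{\left(V,B \right)} = 2 + \frac{i \sqrt{3}}{9}$ ($R{\left(V,B \right)} = 2 + \frac{1}{\left(-3\right)^{\frac{3}{2}}} = 2 + \frac{1}{\left(-3\right) i \sqrt{3}} = 2 + \frac{i \sqrt{3}}{9}$)
$\left(-10 - 30\right) \left(R{\left(5,4 \right)} - 91\right) = \left(-10 - 30\right) \left(\left(2 + \frac{i \sqrt{3}}{9}\right) - 91\right) = \left(-10 - 30\right) \left(-89 + \frac{i \sqrt{3}}{9}\right) = - 40 \left(-89 + \frac{i \sqrt{3}}{9}\right) = 3560 - \frac{40 i \sqrt{3}}{9}$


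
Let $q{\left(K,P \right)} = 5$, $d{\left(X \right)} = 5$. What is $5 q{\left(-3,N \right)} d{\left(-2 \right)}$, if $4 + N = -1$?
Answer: $125$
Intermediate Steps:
$N = -5$ ($N = -4 - 1 = -5$)
$5 q{\left(-3,N \right)} d{\left(-2 \right)} = 5 \cdot 5 \cdot 5 = 25 \cdot 5 = 125$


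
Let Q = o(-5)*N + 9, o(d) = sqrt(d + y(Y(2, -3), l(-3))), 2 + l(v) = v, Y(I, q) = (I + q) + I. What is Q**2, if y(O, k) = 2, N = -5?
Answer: 6 - 90*I*sqrt(3) ≈ 6.0 - 155.88*I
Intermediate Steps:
Y(I, q) = q + 2*I
l(v) = -2 + v
o(d) = sqrt(2 + d) (o(d) = sqrt(d + 2) = sqrt(2 + d))
Q = 9 - 5*I*sqrt(3) (Q = sqrt(2 - 5)*(-5) + 9 = sqrt(-3)*(-5) + 9 = (I*sqrt(3))*(-5) + 9 = -5*I*sqrt(3) + 9 = 9 - 5*I*sqrt(3) ≈ 9.0 - 8.6602*I)
Q**2 = (9 - 5*I*sqrt(3))**2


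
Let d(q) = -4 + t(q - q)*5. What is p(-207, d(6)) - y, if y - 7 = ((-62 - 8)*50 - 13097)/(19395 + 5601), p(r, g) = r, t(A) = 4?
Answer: -5332547/24996 ≈ -213.34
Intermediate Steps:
d(q) = 16 (d(q) = -4 + 4*5 = -4 + 20 = 16)
y = 158375/24996 (y = 7 + ((-62 - 8)*50 - 13097)/(19395 + 5601) = 7 + (-70*50 - 13097)/24996 = 7 + (-3500 - 13097)*(1/24996) = 7 - 16597*1/24996 = 7 - 16597/24996 = 158375/24996 ≈ 6.3360)
p(-207, d(6)) - y = -207 - 1*158375/24996 = -207 - 158375/24996 = -5332547/24996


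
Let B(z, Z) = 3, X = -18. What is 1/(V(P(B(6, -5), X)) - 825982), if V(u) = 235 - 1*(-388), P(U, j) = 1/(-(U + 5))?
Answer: -1/825359 ≈ -1.2116e-6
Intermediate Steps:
P(U, j) = 1/(-5 - U) (P(U, j) = 1/(-(5 + U)) = 1/(-5 - U))
V(u) = 623 (V(u) = 235 + 388 = 623)
1/(V(P(B(6, -5), X)) - 825982) = 1/(623 - 825982) = 1/(-825359) = -1/825359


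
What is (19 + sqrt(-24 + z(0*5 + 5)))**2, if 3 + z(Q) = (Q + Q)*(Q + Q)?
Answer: (19 + sqrt(73))**2 ≈ 758.67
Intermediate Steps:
z(Q) = -3 + 4*Q**2 (z(Q) = -3 + (Q + Q)*(Q + Q) = -3 + (2*Q)*(2*Q) = -3 + 4*Q**2)
(19 + sqrt(-24 + z(0*5 + 5)))**2 = (19 + sqrt(-24 + (-3 + 4*(0*5 + 5)**2)))**2 = (19 + sqrt(-24 + (-3 + 4*(0 + 5)**2)))**2 = (19 + sqrt(-24 + (-3 + 4*5**2)))**2 = (19 + sqrt(-24 + (-3 + 4*25)))**2 = (19 + sqrt(-24 + (-3 + 100)))**2 = (19 + sqrt(-24 + 97))**2 = (19 + sqrt(73))**2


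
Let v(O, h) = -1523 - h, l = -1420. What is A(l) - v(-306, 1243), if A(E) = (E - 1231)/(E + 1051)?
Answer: 1023305/369 ≈ 2773.2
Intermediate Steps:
A(E) = (-1231 + E)/(1051 + E)
A(l) - v(-306, 1243) = (-1231 - 1420)/(1051 - 1420) - (-1523 - 1*1243) = -2651/(-369) - (-1523 - 1243) = -1/369*(-2651) - 1*(-2766) = 2651/369 + 2766 = 1023305/369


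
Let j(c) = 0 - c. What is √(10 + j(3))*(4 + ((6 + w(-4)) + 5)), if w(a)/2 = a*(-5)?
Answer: 55*√7 ≈ 145.52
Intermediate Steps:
w(a) = -10*a (w(a) = 2*(a*(-5)) = 2*(-5*a) = -10*a)
j(c) = -c
√(10 + j(3))*(4 + ((6 + w(-4)) + 5)) = √(10 - 1*3)*(4 + ((6 - 10*(-4)) + 5)) = √(10 - 3)*(4 + ((6 + 40) + 5)) = √7*(4 + (46 + 5)) = √7*(4 + 51) = √7*55 = 55*√7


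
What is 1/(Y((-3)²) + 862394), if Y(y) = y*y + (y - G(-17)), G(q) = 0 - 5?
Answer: 1/862489 ≈ 1.1594e-6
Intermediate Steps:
G(q) = -5
Y(y) = 5 + y + y² (Y(y) = y*y + (y - 1*(-5)) = y² + (y + 5) = y² + (5 + y) = 5 + y + y²)
1/(Y((-3)²) + 862394) = 1/((5 + (-3)² + ((-3)²)²) + 862394) = 1/((5 + 9 + 9²) + 862394) = 1/((5 + 9 + 81) + 862394) = 1/(95 + 862394) = 1/862489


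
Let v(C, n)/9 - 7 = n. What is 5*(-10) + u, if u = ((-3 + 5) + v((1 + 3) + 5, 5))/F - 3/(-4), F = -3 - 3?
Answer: -811/12 ≈ -67.583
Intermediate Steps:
v(C, n) = 63 + 9*n
F = -6
u = -211/12 (u = ((-3 + 5) + (63 + 9*5))/(-6) - 3/(-4) = (2 + (63 + 45))*(-⅙) - 3*(-¼) = (2 + 108)*(-⅙) + ¾ = 110*(-⅙) + ¾ = -55/3 + ¾ = -211/12 ≈ -17.583)
5*(-10) + u = 5*(-10) - 211/12 = -50 - 211/12 = -811/12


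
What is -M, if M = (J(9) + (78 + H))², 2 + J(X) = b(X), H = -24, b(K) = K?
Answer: -3721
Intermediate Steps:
J(X) = -2 + X
M = 3721 (M = ((-2 + 9) + (78 - 24))² = (7 + 54)² = 61² = 3721)
-M = -1*3721 = -3721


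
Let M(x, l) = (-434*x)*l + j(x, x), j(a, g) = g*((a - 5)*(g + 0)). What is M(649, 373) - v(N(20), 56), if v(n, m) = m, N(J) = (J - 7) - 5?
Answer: 166191970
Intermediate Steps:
j(a, g) = g**2*(-5 + a) (j(a, g) = g*((-5 + a)*g) = g*(g*(-5 + a)) = g**2*(-5 + a))
N(J) = -12 + J (N(J) = (-7 + J) - 5 = -12 + J)
M(x, l) = x**2*(-5 + x) - 434*l*x (M(x, l) = (-434*x)*l + x**2*(-5 + x) = -434*l*x + x**2*(-5 + x) = x**2*(-5 + x) - 434*l*x)
M(649, 373) - v(N(20), 56) = 649*(-434*373 + 649*(-5 + 649)) - 1*56 = 649*(-161882 + 649*644) - 56 = 649*(-161882 + 417956) - 56 = 649*256074 - 56 = 166192026 - 56 = 166191970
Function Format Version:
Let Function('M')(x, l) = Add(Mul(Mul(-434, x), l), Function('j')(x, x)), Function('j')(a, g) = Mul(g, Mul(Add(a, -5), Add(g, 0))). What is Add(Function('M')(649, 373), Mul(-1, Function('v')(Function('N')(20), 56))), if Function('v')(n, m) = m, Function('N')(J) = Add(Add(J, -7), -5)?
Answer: 166191970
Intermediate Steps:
Function('j')(a, g) = Mul(Pow(g, 2), Add(-5, a)) (Function('j')(a, g) = Mul(g, Mul(Add(-5, a), g)) = Mul(g, Mul(g, Add(-5, a))) = Mul(Pow(g, 2), Add(-5, a)))
Function('N')(J) = Add(-12, J) (Function('N')(J) = Add(Add(-7, J), -5) = Add(-12, J))
Function('M')(x, l) = Add(Mul(Pow(x, 2), Add(-5, x)), Mul(-434, l, x)) (Function('M')(x, l) = Add(Mul(Mul(-434, x), l), Mul(Pow(x, 2), Add(-5, x))) = Add(Mul(-434, l, x), Mul(Pow(x, 2), Add(-5, x))) = Add(Mul(Pow(x, 2), Add(-5, x)), Mul(-434, l, x)))
Add(Function('M')(649, 373), Mul(-1, Function('v')(Function('N')(20), 56))) = Add(Mul(649, Add(Mul(-434, 373), Mul(649, Add(-5, 649)))), Mul(-1, 56)) = Add(Mul(649, Add(-161882, Mul(649, 644))), -56) = Add(Mul(649, Add(-161882, 417956)), -56) = Add(Mul(649, 256074), -56) = Add(166192026, -56) = 166191970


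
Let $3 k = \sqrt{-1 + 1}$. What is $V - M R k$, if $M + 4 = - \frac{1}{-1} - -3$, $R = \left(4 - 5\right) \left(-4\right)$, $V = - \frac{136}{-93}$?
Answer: $\frac{136}{93} \approx 1.4624$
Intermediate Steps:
$k = 0$ ($k = \frac{\sqrt{-1 + 1}}{3} = \frac{\sqrt{0}}{3} = \frac{1}{3} \cdot 0 = 0$)
$V = \frac{136}{93}$ ($V = \left(-136\right) \left(- \frac{1}{93}\right) = \frac{136}{93} \approx 1.4624$)
$R = 4$ ($R = \left(-1\right) \left(-4\right) = 4$)
$M = 0$ ($M = -4 - -4 = -4 + \left(\left(-1\right) \left(-1\right) + 3\right) = -4 + \left(1 + 3\right) = -4 + 4 = 0$)
$V - M R k = \frac{136}{93} - 0 \cdot 4 \cdot 0 = \frac{136}{93} - 0 \cdot 0 = \frac{136}{93} - 0 = \frac{136}{93} + 0 = \frac{136}{93}$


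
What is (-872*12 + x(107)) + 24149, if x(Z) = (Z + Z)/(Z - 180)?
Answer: 998791/73 ≈ 13682.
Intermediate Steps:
x(Z) = 2*Z/(-180 + Z) (x(Z) = (2*Z)/(-180 + Z) = 2*Z/(-180 + Z))
(-872*12 + x(107)) + 24149 = (-872*12 + 2*107/(-180 + 107)) + 24149 = (-10464 + 2*107/(-73)) + 24149 = (-10464 + 2*107*(-1/73)) + 24149 = (-10464 - 214/73) + 24149 = -764086/73 + 24149 = 998791/73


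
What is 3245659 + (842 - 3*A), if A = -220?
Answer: 3247161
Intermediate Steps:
3245659 + (842 - 3*A) = 3245659 + (842 - 3*(-220)) = 3245659 + (842 + 660) = 3245659 + 1502 = 3247161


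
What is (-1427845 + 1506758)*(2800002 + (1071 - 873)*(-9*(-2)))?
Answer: 221237803758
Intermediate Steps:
(-1427845 + 1506758)*(2800002 + (1071 - 873)*(-9*(-2))) = 78913*(2800002 + 198*18) = 78913*(2800002 + 3564) = 78913*2803566 = 221237803758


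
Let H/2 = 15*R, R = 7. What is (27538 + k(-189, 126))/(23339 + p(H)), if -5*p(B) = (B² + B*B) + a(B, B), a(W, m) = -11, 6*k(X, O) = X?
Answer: 275065/57012 ≈ 4.8247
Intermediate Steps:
k(X, O) = X/6
H = 210 (H = 2*(15*7) = 2*105 = 210)
p(B) = 11/5 - 2*B²/5 (p(B) = -((B² + B*B) - 11)/5 = -((B² + B²) - 11)/5 = -(2*B² - 11)/5 = -(-11 + 2*B²)/5 = 11/5 - 2*B²/5)
(27538 + k(-189, 126))/(23339 + p(H)) = (27538 + (⅙)*(-189))/(23339 + (11/5 - ⅖*210²)) = (27538 - 63/2)/(23339 + (11/5 - ⅖*44100)) = 55013/(2*(23339 + (11/5 - 17640))) = 55013/(2*(23339 - 88189/5)) = 55013/(2*(28506/5)) = (55013/2)*(5/28506) = 275065/57012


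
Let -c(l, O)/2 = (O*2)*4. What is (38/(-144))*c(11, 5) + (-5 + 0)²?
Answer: 415/9 ≈ 46.111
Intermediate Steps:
c(l, O) = -16*O (c(l, O) = -2*O*2*4 = -2*2*O*4 = -16*O)
(38/(-144))*c(11, 5) + (-5 + 0)² = (38/(-144))*(-16*5) + (-5 + 0)² = (38*(-1/144))*(-80) + (-5)² = -19/72*(-80) + 25 = 190/9 + 25 = 415/9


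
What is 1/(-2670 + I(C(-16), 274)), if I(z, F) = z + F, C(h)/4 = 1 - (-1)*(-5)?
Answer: -1/2412 ≈ -0.00041459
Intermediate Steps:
C(h) = -16 (C(h) = 4*(1 - (-1)*(-5)) = 4*(1 - 1*5) = 4*(1 - 5) = 4*(-4) = -16)
I(z, F) = F + z
1/(-2670 + I(C(-16), 274)) = 1/(-2670 + (274 - 16)) = 1/(-2670 + 258) = 1/(-2412) = -1/2412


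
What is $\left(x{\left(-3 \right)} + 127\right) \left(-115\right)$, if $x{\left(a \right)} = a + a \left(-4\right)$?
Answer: $-15640$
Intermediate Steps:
$x{\left(a \right)} = - 3 a$ ($x{\left(a \right)} = a - 4 a = - 3 a$)
$\left(x{\left(-3 \right)} + 127\right) \left(-115\right) = \left(\left(-3\right) \left(-3\right) + 127\right) \left(-115\right) = \left(9 + 127\right) \left(-115\right) = 136 \left(-115\right) = -15640$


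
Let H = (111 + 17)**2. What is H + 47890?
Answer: 64274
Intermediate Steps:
H = 16384 (H = 128**2 = 16384)
H + 47890 = 16384 + 47890 = 64274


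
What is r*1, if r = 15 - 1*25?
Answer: -10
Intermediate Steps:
r = -10 (r = 15 - 25 = -10)
r*1 = -10*1 = -10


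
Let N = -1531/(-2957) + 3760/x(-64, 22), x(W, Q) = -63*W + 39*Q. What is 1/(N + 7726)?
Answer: 1445973/11173447889 ≈ 0.00012941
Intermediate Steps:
N = 1860491/1445973 (N = -1531/(-2957) + 3760/(-63*(-64) + 39*22) = -1531*(-1/2957) + 3760/(4032 + 858) = 1531/2957 + 3760/4890 = 1531/2957 + 3760*(1/4890) = 1531/2957 + 376/489 = 1860491/1445973 ≈ 1.2867)
1/(N + 7726) = 1/(1860491/1445973 + 7726) = 1/(11173447889/1445973) = 1445973/11173447889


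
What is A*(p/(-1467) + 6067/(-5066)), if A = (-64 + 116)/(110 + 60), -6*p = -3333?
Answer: -152287876/315852435 ≈ -0.48215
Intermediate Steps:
p = 1111/2 (p = -⅙*(-3333) = 1111/2 ≈ 555.50)
A = 26/85 (A = 52/170 = 52*(1/170) = 26/85 ≈ 0.30588)
A*(p/(-1467) + 6067/(-5066)) = 26*((1111/2)/(-1467) + 6067/(-5066))/85 = 26*((1111/2)*(-1/1467) + 6067*(-1/5066))/85 = 26*(-1111/2934 - 6067/5066)/85 = (26/85)*(-5857226/3715911) = -152287876/315852435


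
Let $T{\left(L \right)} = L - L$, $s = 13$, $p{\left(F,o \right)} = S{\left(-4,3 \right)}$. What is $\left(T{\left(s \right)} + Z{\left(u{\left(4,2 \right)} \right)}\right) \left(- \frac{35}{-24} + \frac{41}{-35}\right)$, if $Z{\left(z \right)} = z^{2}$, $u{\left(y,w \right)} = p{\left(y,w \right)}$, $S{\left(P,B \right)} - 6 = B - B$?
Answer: $\frac{723}{70} \approx 10.329$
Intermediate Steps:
$S{\left(P,B \right)} = 6$ ($S{\left(P,B \right)} = 6 + \left(B - B\right) = 6 + 0 = 6$)
$p{\left(F,o \right)} = 6$
$u{\left(y,w \right)} = 6$
$T{\left(L \right)} = 0$
$\left(T{\left(s \right)} + Z{\left(u{\left(4,2 \right)} \right)}\right) \left(- \frac{35}{-24} + \frac{41}{-35}\right) = \left(0 + 6^{2}\right) \left(- \frac{35}{-24} + \frac{41}{-35}\right) = \left(0 + 36\right) \left(\left(-35\right) \left(- \frac{1}{24}\right) + 41 \left(- \frac{1}{35}\right)\right) = 36 \left(\frac{35}{24} - \frac{41}{35}\right) = 36 \cdot \frac{241}{840} = \frac{723}{70}$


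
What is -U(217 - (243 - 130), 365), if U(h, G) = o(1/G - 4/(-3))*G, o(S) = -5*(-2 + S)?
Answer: -3635/3 ≈ -1211.7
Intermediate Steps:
o(S) = 10 - 5*S
U(h, G) = G*(10/3 - 5/G) (U(h, G) = (10 - 5*(1/G - 4/(-3)))*G = (10 - 5*(1/G - 4*(-1/3)))*G = (10 - 5*(1/G + 4/3))*G = (10 - 5*(4/3 + 1/G))*G = (10 + (-20/3 - 5/G))*G = (10/3 - 5/G)*G = G*(10/3 - 5/G))
-U(217 - (243 - 130), 365) = -(-5 + (10/3)*365) = -(-5 + 3650/3) = -1*3635/3 = -3635/3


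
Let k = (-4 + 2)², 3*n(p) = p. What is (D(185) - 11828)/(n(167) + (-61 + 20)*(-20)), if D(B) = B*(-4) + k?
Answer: -37692/2627 ≈ -14.348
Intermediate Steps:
n(p) = p/3
k = 4 (k = (-2)² = 4)
D(B) = 4 - 4*B (D(B) = B*(-4) + 4 = -4*B + 4 = 4 - 4*B)
(D(185) - 11828)/(n(167) + (-61 + 20)*(-20)) = ((4 - 4*185) - 11828)/((⅓)*167 + (-61 + 20)*(-20)) = ((4 - 740) - 11828)/(167/3 - 41*(-20)) = (-736 - 11828)/(167/3 + 820) = -12564/2627/3 = -12564*3/2627 = -37692/2627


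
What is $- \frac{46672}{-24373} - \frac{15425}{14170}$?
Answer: $\frac{57077743}{69073082} \approx 0.82634$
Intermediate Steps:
$- \frac{46672}{-24373} - \frac{15425}{14170} = \left(-46672\right) \left(- \frac{1}{24373}\right) - \frac{3085}{2834} = \frac{46672}{24373} - \frac{3085}{2834} = \frac{57077743}{69073082}$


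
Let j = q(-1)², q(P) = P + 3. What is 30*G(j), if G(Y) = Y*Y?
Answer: 480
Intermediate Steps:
q(P) = 3 + P
j = 4 (j = (3 - 1)² = 2² = 4)
G(Y) = Y²
30*G(j) = 30*4² = 30*16 = 480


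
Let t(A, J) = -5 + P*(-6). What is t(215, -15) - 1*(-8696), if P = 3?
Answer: 8673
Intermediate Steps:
t(A, J) = -23 (t(A, J) = -5 + 3*(-6) = -5 - 18 = -23)
t(215, -15) - 1*(-8696) = -23 - 1*(-8696) = -23 + 8696 = 8673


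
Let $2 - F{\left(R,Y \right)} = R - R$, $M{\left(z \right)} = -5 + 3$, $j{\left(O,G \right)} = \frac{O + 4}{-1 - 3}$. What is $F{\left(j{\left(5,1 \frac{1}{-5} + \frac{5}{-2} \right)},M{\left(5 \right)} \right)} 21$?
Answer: $42$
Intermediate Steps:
$j{\left(O,G \right)} = -1 - \frac{O}{4}$ ($j{\left(O,G \right)} = \frac{4 + O}{-4} = \left(4 + O\right) \left(- \frac{1}{4}\right) = -1 - \frac{O}{4}$)
$M{\left(z \right)} = -2$
$F{\left(R,Y \right)} = 2$ ($F{\left(R,Y \right)} = 2 - \left(R - R\right) = 2 - 0 = 2 + 0 = 2$)
$F{\left(j{\left(5,1 \frac{1}{-5} + \frac{5}{-2} \right)},M{\left(5 \right)} \right)} 21 = 2 \cdot 21 = 42$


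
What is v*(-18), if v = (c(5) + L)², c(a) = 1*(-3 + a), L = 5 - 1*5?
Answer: -72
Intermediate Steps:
L = 0 (L = 5 - 5 = 0)
c(a) = -3 + a
v = 4 (v = ((-3 + 5) + 0)² = (2 + 0)² = 2² = 4)
v*(-18) = 4*(-18) = -72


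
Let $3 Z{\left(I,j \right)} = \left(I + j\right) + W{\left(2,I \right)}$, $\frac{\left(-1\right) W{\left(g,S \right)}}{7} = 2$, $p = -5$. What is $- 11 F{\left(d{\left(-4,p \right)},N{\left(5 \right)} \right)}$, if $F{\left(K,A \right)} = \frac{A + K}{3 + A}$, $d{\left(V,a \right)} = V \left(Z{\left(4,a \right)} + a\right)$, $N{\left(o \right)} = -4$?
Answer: $396$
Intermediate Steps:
$W{\left(g,S \right)} = -14$ ($W{\left(g,S \right)} = \left(-7\right) 2 = -14$)
$Z{\left(I,j \right)} = - \frac{14}{3} + \frac{I}{3} + \frac{j}{3}$ ($Z{\left(I,j \right)} = \frac{\left(I + j\right) - 14}{3} = \frac{-14 + I + j}{3} = - \frac{14}{3} + \frac{I}{3} + \frac{j}{3}$)
$d{\left(V,a \right)} = V \left(- \frac{10}{3} + \frac{4 a}{3}\right)$ ($d{\left(V,a \right)} = V \left(\left(- \frac{14}{3} + \frac{1}{3} \cdot 4 + \frac{a}{3}\right) + a\right) = V \left(\left(- \frac{14}{3} + \frac{4}{3} + \frac{a}{3}\right) + a\right) = V \left(\left(- \frac{10}{3} + \frac{a}{3}\right) + a\right) = V \left(- \frac{10}{3} + \frac{4 a}{3}\right)$)
$F{\left(K,A \right)} = \frac{A + K}{3 + A}$
$- 11 F{\left(d{\left(-4,p \right)},N{\left(5 \right)} \right)} = - 11 \frac{-4 + \frac{2}{3} \left(-4\right) \left(-5 + 2 \left(-5\right)\right)}{3 - 4} = - 11 \frac{-4 + \frac{2}{3} \left(-4\right) \left(-5 - 10\right)}{-1} = - 11 \left(- (-4 + \frac{2}{3} \left(-4\right) \left(-15\right))\right) = - 11 \left(- (-4 + 40)\right) = - 11 \left(\left(-1\right) 36\right) = \left(-11\right) \left(-36\right) = 396$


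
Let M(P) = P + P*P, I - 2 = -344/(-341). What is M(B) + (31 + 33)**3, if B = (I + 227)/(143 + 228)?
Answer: 4195639476844176/16005033121 ≈ 2.6215e+5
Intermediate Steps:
I = 1026/341 (I = 2 - 344/(-341) = 2 - 344*(-1/341) = 2 + 344/341 = 1026/341 ≈ 3.0088)
B = 78433/126511 (B = (1026/341 + 227)/(143 + 228) = (78433/341)/371 = (78433/341)*(1/371) = 78433/126511 ≈ 0.61997)
M(P) = P + P**2
M(B) + (31 + 33)**3 = 78433*(1 + 78433/126511)/126511 + (31 + 33)**3 = (78433/126511)*(204944/126511) + 64**3 = 16074372752/16005033121 + 262144 = 4195639476844176/16005033121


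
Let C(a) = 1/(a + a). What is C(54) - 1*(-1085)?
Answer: 117181/108 ≈ 1085.0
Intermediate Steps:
C(a) = 1/(2*a)
C(54) - 1*(-1085) = (½)/54 - 1*(-1085) = (½)*(1/54) + 1085 = 1/108 + 1085 = 117181/108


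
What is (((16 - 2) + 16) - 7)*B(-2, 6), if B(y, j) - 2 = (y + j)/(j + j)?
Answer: 161/3 ≈ 53.667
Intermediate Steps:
B(y, j) = 2 + (j + y)/(2*j) (B(y, j) = 2 + (y + j)/(j + j) = 2 + (j + y)/((2*j)) = 2 + (j + y)*(1/(2*j)) = 2 + (j + y)/(2*j))
(((16 - 2) + 16) - 7)*B(-2, 6) = (((16 - 2) + 16) - 7)*((1/2)*(-2 + 5*6)/6) = ((14 + 16) - 7)*((1/2)*(1/6)*(-2 + 30)) = (30 - 7)*((1/2)*(1/6)*28) = 23*(7/3) = 161/3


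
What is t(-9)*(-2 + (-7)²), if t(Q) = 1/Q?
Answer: -47/9 ≈ -5.2222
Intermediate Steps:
t(-9)*(-2 + (-7)²) = (-2 + (-7)²)/(-9) = -(-2 + 49)/9 = -⅑*47 = -47/9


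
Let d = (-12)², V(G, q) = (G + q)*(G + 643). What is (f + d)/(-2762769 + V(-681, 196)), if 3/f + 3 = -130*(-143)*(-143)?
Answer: -29446593/561190515419 ≈ -5.2472e-5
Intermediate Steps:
V(G, q) = (643 + G)*(G + q) (V(G, q) = (G + q)*(643 + G) = (643 + G)*(G + q))
d = 144
f = -3/2658373 (f = 3/(-3 - 130*(-143)*(-143)) = 3/(-3 + 18590*(-143)) = 3/(-3 - 2658370) = 3/(-2658373) = 3*(-1/2658373) = -3/2658373 ≈ -1.1285e-6)
(f + d)/(-2762769 + V(-681, 196)) = (-3/2658373 + 144)/(-2762769 + ((-681)² + 643*(-681) + 643*196 - 681*196)) = 382805709/(2658373*(-2762769 + (463761 - 437883 + 126028 - 133476))) = 382805709/(2658373*(-2762769 + 18430)) = (382805709/2658373)/(-2744339) = (382805709/2658373)*(-1/2744339) = -29446593/561190515419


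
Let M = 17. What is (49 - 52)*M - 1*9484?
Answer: -9535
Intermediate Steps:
(49 - 52)*M - 1*9484 = (49 - 52)*17 - 1*9484 = -3*17 - 9484 = -51 - 9484 = -9535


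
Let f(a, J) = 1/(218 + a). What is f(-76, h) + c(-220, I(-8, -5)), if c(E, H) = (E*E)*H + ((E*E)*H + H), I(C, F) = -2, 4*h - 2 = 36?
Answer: -27491483/142 ≈ -1.9360e+5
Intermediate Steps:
h = 19/2 (h = ½ + (¼)*36 = ½ + 9 = 19/2 ≈ 9.5000)
c(E, H) = H + 2*H*E² (c(E, H) = E²*H + (E²*H + H) = H*E² + (H*E² + H) = H*E² + (H + H*E²) = H + 2*H*E²)
f(-76, h) + c(-220, I(-8, -5)) = 1/(218 - 76) - 2*(1 + 2*(-220)²) = 1/142 - 2*(1 + 2*48400) = 1/142 - 2*(1 + 96800) = 1/142 - 2*96801 = 1/142 - 193602 = -27491483/142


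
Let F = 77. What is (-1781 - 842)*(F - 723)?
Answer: 1694458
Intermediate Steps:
(-1781 - 842)*(F - 723) = (-1781 - 842)*(77 - 723) = -2623*(-646) = 1694458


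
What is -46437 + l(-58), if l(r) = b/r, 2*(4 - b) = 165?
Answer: -5386535/116 ≈ -46436.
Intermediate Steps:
b = -157/2 (b = 4 - 1/2*165 = 4 - 165/2 = -157/2 ≈ -78.500)
l(r) = -157/(2*r)
-46437 + l(-58) = -46437 - 157/2/(-58) = -46437 - 157/2*(-1/58) = -46437 + 157/116 = -5386535/116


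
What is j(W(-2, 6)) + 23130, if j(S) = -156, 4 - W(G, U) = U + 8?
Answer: 22974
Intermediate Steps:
W(G, U) = -4 - U (W(G, U) = 4 - (U + 8) = 4 - (8 + U) = 4 + (-8 - U) = -4 - U)
j(W(-2, 6)) + 23130 = -156 + 23130 = 22974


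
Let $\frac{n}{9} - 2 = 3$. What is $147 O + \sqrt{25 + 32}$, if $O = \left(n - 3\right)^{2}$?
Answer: $259308 + \sqrt{57} \approx 2.5932 \cdot 10^{5}$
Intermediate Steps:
$n = 45$ ($n = 18 + 9 \cdot 3 = 18 + 27 = 45$)
$O = 1764$ ($O = \left(45 - 3\right)^{2} = 42^{2} = 1764$)
$147 O + \sqrt{25 + 32} = 147 \cdot 1764 + \sqrt{25 + 32} = 259308 + \sqrt{57}$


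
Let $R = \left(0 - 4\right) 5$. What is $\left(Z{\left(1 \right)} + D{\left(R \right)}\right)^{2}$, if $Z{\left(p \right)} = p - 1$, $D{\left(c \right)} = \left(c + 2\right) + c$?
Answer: $1444$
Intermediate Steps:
$R = -20$ ($R = \left(-4\right) 5 = -20$)
$D{\left(c \right)} = 2 + 2 c$ ($D{\left(c \right)} = \left(2 + c\right) + c = 2 + 2 c$)
$Z{\left(p \right)} = -1 + p$
$\left(Z{\left(1 \right)} + D{\left(R \right)}\right)^{2} = \left(\left(-1 + 1\right) + \left(2 + 2 \left(-20\right)\right)\right)^{2} = \left(0 + \left(2 - 40\right)\right)^{2} = \left(0 - 38\right)^{2} = \left(-38\right)^{2} = 1444$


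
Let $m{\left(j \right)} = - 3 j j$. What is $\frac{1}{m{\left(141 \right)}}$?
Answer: $- \frac{1}{59643} \approx -1.6766 \cdot 10^{-5}$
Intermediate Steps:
$m{\left(j \right)} = - 3 j^{2}$
$\frac{1}{m{\left(141 \right)}} = \frac{1}{\left(-3\right) 141^{2}} = \frac{1}{\left(-3\right) 19881} = \frac{1}{-59643} = - \frac{1}{59643}$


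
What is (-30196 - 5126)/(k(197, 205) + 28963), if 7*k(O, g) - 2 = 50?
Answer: -247254/202793 ≈ -1.2192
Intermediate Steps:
k(O, g) = 52/7 (k(O, g) = 2/7 + (1/7)*50 = 2/7 + 50/7 = 52/7)
(-30196 - 5126)/(k(197, 205) + 28963) = (-30196 - 5126)/(52/7 + 28963) = -35322/202793/7 = -35322*7/202793 = -247254/202793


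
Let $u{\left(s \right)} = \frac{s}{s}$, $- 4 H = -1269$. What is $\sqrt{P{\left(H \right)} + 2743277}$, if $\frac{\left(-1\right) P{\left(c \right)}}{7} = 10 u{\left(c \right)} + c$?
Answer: $\frac{\sqrt{10963945}}{2} \approx 1655.6$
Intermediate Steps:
$H = \frac{1269}{4}$ ($H = \left(- \frac{1}{4}\right) \left(-1269\right) = \frac{1269}{4} \approx 317.25$)
$u{\left(s \right)} = 1$
$P{\left(c \right)} = -70 - 7 c$ ($P{\left(c \right)} = - 7 \left(10 \cdot 1 + c\right) = - 7 \left(10 + c\right) = -70 - 7 c$)
$\sqrt{P{\left(H \right)} + 2743277} = \sqrt{\left(-70 - \frac{8883}{4}\right) + 2743277} = \sqrt{- \frac{9163}{4} + 2743277} = \sqrt{\frac{10963945}{4}} = \frac{\sqrt{10963945}}{2}$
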